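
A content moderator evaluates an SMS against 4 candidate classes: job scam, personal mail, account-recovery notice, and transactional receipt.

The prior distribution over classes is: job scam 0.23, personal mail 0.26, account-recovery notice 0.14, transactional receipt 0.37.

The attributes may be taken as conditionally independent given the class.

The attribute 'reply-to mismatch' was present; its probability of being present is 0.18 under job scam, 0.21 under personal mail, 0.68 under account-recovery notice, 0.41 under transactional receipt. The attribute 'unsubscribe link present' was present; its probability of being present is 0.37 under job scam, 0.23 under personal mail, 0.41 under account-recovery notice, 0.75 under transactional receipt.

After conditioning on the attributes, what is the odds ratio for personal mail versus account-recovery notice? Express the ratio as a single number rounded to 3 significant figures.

0.322

Posterior odds equal prior odds times the likelihood ratio; only the two competing hypotheses matter.
  personal mail: 0.26 × 0.21 × 0.23 = 0.012558
  account-recovery notice: 0.14 × 0.68 × 0.41 = 0.039032
Posterior odds = 0.012558 / 0.039032 ≈ 0.322.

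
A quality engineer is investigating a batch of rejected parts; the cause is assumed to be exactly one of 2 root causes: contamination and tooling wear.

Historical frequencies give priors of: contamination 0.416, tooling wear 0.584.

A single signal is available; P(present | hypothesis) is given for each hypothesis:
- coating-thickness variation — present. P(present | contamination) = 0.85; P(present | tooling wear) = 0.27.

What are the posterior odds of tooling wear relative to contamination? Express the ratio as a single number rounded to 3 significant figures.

Posterior odds equal prior odds times the likelihood ratio; only the two competing hypotheses matter.
  tooling wear: 0.584 × 0.27 = 0.15768
  contamination: 0.416 × 0.85 = 0.3536
Posterior odds = 0.15768 / 0.3536 ≈ 0.446.

0.446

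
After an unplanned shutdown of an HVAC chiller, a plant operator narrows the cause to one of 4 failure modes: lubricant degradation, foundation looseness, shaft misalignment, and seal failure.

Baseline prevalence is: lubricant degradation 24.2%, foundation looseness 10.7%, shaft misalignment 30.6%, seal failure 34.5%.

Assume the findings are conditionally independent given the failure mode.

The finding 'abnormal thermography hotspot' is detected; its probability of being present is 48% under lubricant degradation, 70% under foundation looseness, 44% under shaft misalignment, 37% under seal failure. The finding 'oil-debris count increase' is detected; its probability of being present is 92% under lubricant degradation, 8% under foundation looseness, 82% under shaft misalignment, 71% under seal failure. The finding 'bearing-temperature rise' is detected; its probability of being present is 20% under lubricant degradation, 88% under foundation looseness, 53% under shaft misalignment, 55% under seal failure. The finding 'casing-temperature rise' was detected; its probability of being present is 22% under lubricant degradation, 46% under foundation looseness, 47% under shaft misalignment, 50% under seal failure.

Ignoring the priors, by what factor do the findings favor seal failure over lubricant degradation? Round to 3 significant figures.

3.72

Take the product of per-finding likelihoods under each hypothesis, then divide.
  seal failure: 0.37 × 0.71 × 0.55 × 0.50 = 0.072243
  lubricant degradation: 0.48 × 0.92 × 0.20 × 0.22 = 0.01943
Bayes factor = 0.072243 / 0.01943 ≈ 3.72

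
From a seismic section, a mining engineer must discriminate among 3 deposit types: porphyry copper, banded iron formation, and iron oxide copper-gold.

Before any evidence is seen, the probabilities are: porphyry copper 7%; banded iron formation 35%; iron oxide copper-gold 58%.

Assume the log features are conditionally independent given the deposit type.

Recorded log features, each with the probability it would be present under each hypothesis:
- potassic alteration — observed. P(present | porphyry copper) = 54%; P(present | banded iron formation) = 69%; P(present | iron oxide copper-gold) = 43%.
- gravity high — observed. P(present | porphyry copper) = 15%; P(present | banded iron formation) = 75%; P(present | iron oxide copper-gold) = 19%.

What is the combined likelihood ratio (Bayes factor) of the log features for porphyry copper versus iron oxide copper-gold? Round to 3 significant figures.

The Bayes factor is the ratio of the joint likelihoods of the log feature pattern under the two hypotheses.
  porphyry copper: 0.54 × 0.15 = 0.081
  iron oxide copper-gold: 0.43 × 0.19 = 0.0817
Bayes factor = 0.081 / 0.0817 ≈ 0.991

0.991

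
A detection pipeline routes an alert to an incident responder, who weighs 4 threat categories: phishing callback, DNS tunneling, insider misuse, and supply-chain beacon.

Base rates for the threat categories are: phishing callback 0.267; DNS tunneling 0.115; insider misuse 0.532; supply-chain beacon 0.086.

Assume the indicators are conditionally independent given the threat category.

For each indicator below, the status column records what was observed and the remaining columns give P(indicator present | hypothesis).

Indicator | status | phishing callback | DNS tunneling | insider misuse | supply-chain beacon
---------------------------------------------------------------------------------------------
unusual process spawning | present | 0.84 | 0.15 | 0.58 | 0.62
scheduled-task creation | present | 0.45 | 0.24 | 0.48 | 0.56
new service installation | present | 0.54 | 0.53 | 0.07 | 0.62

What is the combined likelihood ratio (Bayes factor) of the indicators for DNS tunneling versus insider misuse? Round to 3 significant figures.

The Bayes factor is the ratio of the joint likelihoods of the indicator pattern under the two hypotheses.
  DNS tunneling: 0.15 × 0.24 × 0.53 = 0.01908
  insider misuse: 0.58 × 0.48 × 0.07 = 0.019488
Bayes factor = 0.01908 / 0.019488 ≈ 0.979

0.979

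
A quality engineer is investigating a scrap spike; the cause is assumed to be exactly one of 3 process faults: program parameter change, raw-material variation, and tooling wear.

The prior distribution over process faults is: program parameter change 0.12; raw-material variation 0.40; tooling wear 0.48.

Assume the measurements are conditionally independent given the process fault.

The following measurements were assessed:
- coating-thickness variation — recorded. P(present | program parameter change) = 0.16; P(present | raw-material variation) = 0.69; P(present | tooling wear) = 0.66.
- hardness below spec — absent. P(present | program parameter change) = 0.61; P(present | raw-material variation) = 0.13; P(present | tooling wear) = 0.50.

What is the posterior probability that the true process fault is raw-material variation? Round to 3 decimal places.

0.591

By Bayes' rule with conditional independence, the unnormalized weight for each hypothesis is prior × ∏ likelihoods (using 1 − P(present | H) for each absent measurement):
  program parameter change: 0.12 × 0.16 × (1 − 0.61) = 0.007488
  raw-material variation: 0.40 × 0.69 × (1 − 0.13) = 0.24012
  tooling wear: 0.48 × 0.66 × (1 − 0.50) = 0.1584
Normalizing constant Z = 0.007488 + 0.24012 + 0.1584 = 0.40601.
P(raw-material variation | evidence) = 0.24012 / 0.40601 ≈ 0.591.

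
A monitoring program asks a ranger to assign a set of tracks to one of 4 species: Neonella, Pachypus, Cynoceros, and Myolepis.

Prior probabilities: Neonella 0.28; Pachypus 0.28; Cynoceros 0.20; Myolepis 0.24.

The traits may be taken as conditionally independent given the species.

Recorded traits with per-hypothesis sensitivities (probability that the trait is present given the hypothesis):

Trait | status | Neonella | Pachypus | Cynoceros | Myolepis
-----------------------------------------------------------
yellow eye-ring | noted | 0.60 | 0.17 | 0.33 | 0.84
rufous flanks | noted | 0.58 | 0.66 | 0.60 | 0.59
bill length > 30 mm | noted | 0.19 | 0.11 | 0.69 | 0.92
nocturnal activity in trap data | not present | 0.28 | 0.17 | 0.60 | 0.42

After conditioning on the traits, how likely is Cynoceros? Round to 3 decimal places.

0.121

For each hypothesis, the unnormalized posterior weight is prior × product of the trait likelihoods (using 1 − P(present | H) for each absent trait):
  Neonella: 0.28 × 0.60 × 0.58 × 0.19 × (1 − 0.28) = 0.01333
  Pachypus: 0.28 × 0.17 × 0.66 × 0.11 × (1 − 0.17) = 0.0028683
  Cynoceros: 0.20 × 0.33 × 0.60 × 0.69 × (1 − 0.60) = 0.01093
  Myolepis: 0.24 × 0.84 × 0.59 × 0.92 × (1 − 0.42) = 0.063469
The unnormalized weights sum to 0.090596.
P(Cynoceros | evidence) = 0.01093 / 0.090596 ≈ 0.121.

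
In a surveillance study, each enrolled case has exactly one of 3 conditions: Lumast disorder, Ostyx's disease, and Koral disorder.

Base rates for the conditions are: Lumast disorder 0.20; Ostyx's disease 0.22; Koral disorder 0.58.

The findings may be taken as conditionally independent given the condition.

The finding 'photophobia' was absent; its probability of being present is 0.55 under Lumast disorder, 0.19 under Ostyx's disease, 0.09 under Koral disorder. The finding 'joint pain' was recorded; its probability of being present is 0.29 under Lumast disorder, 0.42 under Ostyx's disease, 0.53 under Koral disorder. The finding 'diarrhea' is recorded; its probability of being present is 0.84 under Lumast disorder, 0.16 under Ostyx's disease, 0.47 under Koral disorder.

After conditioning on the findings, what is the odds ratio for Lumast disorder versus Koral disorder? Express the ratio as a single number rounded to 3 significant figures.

Unnormalized posterior weight (prior times the finding likelihoods) for each of the two hypotheses (using 1 − P(present | H) for each absent finding):
  Lumast disorder: 0.20 × (1 − 0.55) × 0.29 × 0.84 = 0.021924
  Koral disorder: 0.58 × (1 − 0.09) × 0.53 × 0.47 = 0.13147
Odds(Lumast disorder : Koral disorder) = 0.021924 / 0.13147 ≈ 0.167.

0.167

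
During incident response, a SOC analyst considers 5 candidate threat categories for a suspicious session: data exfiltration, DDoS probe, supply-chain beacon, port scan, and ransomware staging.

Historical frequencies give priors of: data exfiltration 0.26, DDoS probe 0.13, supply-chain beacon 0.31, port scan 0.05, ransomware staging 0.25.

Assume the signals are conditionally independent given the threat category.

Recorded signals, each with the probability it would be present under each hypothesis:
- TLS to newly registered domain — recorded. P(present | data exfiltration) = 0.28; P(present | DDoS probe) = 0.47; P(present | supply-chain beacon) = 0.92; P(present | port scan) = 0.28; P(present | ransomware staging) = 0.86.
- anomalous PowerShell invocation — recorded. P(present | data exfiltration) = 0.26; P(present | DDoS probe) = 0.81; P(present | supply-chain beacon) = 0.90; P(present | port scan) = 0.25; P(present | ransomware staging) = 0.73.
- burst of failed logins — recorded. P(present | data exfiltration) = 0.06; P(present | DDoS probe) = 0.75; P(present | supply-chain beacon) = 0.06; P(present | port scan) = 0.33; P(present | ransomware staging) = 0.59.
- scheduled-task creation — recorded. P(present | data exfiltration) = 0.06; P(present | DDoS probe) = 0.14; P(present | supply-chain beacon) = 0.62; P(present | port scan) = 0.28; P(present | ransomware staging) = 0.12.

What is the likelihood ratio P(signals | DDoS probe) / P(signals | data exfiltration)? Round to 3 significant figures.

Joint likelihood of the signal pattern under each hypothesis:
  DDoS probe: 0.47 × 0.81 × 0.75 × 0.14 = 0.039974
  data exfiltration: 0.28 × 0.26 × 0.06 × 0.06 = 0.00026208
Bayes factor = 0.039974 / 0.00026208 ≈ 153

153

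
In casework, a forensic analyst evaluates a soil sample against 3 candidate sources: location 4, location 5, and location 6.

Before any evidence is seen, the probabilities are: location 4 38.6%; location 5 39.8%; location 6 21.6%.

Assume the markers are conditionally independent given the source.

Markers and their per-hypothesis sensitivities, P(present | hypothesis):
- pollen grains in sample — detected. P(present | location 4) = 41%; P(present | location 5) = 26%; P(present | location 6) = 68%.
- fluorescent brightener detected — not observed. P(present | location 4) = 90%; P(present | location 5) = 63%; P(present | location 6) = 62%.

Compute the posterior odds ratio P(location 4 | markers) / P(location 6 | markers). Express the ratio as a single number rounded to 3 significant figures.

0.284

The normalizing constant cancels in an odds ratio, so compute prior × likelihood for the two hypotheses only (using 1 − P(present | H) for each absent marker):
  location 4: 0.386 × 0.41 × (1 − 0.90) = 0.015826
  location 6: 0.216 × 0.68 × (1 − 0.62) = 0.055814
Odds(location 4 : location 6) = 0.015826 / 0.055814 ≈ 0.284.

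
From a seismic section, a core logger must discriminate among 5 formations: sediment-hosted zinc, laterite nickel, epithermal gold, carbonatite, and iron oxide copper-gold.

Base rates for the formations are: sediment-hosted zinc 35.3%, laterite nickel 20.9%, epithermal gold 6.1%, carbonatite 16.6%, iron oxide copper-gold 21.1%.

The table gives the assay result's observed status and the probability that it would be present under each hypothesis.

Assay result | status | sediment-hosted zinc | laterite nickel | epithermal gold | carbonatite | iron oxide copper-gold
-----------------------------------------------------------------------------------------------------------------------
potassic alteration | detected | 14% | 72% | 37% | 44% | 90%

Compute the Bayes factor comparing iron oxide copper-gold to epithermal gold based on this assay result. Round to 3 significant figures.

2.43

The Bayes factor is the ratio of the two likelihoods.
  iron oxide copper-gold: 0.9
  epithermal gold: 0.37
Bayes factor = 0.9 / 0.37 ≈ 2.43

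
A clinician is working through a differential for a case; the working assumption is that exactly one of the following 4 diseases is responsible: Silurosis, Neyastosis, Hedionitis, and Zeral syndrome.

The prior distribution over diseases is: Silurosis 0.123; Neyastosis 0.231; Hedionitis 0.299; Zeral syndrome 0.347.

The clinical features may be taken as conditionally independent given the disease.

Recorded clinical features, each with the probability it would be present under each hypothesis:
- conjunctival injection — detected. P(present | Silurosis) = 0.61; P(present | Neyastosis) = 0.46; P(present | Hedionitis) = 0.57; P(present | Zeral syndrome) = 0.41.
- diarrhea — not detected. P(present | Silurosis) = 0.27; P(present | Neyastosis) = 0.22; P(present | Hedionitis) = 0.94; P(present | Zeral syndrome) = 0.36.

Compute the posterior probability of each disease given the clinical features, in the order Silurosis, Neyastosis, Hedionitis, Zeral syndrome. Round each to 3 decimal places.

For each hypothesis, the unnormalized posterior weight is prior × product of the clinical feature likelihoods (using 1 − P(present | H) for each absent clinical feature):
  Silurosis: 0.123 × 0.61 × (1 − 0.27) = 0.054772
  Neyastosis: 0.231 × 0.46 × (1 − 0.22) = 0.082883
  Hedionitis: 0.299 × 0.57 × (1 − 0.94) = 0.010226
  Zeral syndrome: 0.347 × 0.41 × (1 − 0.36) = 0.091053
Normalizing constant Z = 0.054772 + 0.082883 + 0.010226 + 0.091053 = 0.23893.
P(Silurosis | evidence) = 0.054772 / 0.23893 ≈ 0.229
P(Neyastosis | evidence) = 0.082883 / 0.23893 ≈ 0.347
P(Hedionitis | evidence) = 0.010226 / 0.23893 ≈ 0.043
P(Zeral syndrome | evidence) = 0.091053 / 0.23893 ≈ 0.381

0.229, 0.347, 0.043, 0.381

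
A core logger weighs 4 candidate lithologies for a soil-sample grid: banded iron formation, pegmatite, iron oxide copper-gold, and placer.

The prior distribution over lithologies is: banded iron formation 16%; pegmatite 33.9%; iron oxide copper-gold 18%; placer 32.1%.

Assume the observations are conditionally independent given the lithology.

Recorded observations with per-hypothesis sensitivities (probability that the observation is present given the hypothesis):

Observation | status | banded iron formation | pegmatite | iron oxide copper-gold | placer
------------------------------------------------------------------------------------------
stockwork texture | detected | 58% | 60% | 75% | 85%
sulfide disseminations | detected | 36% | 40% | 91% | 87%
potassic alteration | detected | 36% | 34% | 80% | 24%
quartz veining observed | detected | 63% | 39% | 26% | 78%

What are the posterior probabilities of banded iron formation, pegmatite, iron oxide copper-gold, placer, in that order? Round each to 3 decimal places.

0.086, 0.122, 0.289, 0.503

By Bayes' rule with conditional independence, the unnormalized weight for each hypothesis is prior × ∏ likelihoods:
  banded iron formation: 0.160 × 0.58 × 0.36 × 0.36 × 0.63 = 0.0075769
  pegmatite: 0.339 × 0.60 × 0.40 × 0.34 × 0.39 = 0.010788
  iron oxide copper-gold: 0.180 × 0.75 × 0.91 × 0.80 × 0.26 = 0.025553
  placer: 0.321 × 0.85 × 0.87 × 0.24 × 0.78 = 0.044437
Normalizing constant Z = 0.0075769 + 0.010788 + 0.025553 + 0.044437 = 0.088356.
P(banded iron formation | evidence) = 0.0075769 / 0.088356 ≈ 0.086
P(pegmatite | evidence) = 0.010788 / 0.088356 ≈ 0.122
P(iron oxide copper-gold | evidence) = 0.025553 / 0.088356 ≈ 0.289
P(placer | evidence) = 0.044437 / 0.088356 ≈ 0.503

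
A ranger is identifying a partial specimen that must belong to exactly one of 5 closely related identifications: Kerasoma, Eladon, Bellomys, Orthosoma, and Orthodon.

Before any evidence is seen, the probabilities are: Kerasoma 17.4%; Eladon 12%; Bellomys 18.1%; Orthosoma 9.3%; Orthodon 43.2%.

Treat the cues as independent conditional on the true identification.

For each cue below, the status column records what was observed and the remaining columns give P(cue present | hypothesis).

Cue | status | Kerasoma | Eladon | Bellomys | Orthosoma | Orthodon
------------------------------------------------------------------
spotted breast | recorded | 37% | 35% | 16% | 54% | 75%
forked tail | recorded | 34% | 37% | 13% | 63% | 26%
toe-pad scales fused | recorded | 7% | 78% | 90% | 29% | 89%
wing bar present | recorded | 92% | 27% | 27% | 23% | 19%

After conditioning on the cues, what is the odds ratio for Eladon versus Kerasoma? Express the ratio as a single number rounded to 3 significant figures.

Posterior odds equal prior odds times the likelihood ratio; only the two competing hypotheses matter.
  Eladon: 0.120 × 0.35 × 0.37 × 0.78 × 0.27 = 0.0032727
  Kerasoma: 0.174 × 0.37 × 0.34 × 0.07 × 0.92 = 0.0014097
Posterior odds = 0.0032727 / 0.0014097 ≈ 2.32.

2.32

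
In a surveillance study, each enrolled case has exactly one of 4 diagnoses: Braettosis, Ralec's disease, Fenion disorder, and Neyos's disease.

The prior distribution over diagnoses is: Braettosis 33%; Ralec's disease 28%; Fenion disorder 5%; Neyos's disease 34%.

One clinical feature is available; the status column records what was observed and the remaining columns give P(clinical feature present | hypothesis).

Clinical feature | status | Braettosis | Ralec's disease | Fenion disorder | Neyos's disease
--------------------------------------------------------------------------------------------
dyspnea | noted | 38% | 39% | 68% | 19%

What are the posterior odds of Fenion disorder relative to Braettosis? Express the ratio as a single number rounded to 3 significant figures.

Unnormalized posterior weight (prior times the clinical feature likelihood) for each of the two hypotheses:
  Fenion disorder: 0.05 × 0.68 = 0.034
  Braettosis: 0.33 × 0.38 = 0.1254
Posterior odds = 0.034 / 0.1254 ≈ 0.271.

0.271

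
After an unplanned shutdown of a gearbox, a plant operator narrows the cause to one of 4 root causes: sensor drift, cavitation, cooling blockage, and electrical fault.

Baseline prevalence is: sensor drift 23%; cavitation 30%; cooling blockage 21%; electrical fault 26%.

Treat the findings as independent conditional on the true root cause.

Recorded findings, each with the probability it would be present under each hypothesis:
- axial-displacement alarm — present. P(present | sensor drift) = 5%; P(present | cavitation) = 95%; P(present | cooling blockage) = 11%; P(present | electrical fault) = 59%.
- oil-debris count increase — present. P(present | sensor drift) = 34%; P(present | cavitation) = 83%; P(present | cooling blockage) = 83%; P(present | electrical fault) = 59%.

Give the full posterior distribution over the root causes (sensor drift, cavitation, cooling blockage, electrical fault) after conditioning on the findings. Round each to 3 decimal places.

0.011, 0.676, 0.055, 0.258

Multiply each prior by the joint likelihood of the evidence pattern:
  sensor drift: 0.23 × 0.05 × 0.34 = 0.00391
  cavitation: 0.30 × 0.95 × 0.83 = 0.23655
  cooling blockage: 0.21 × 0.11 × 0.83 = 0.019173
  electrical fault: 0.26 × 0.59 × 0.59 = 0.090506
Marginal likelihood of the evidence = 0.35014.
P(sensor drift | evidence) = 0.00391 / 0.35014 ≈ 0.011
P(cavitation | evidence) = 0.23655 / 0.35014 ≈ 0.676
P(cooling blockage | evidence) = 0.019173 / 0.35014 ≈ 0.055
P(electrical fault | evidence) = 0.090506 / 0.35014 ≈ 0.258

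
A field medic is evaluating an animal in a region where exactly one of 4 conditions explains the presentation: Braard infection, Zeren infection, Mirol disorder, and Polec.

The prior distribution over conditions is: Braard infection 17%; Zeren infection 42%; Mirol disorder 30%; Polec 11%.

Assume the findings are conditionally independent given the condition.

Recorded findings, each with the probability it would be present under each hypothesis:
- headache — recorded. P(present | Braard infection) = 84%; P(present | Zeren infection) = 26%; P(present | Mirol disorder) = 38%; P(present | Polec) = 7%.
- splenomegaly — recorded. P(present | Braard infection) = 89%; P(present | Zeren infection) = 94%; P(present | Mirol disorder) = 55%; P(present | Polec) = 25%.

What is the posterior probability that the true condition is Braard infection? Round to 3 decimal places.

0.432

For each hypothesis, the unnormalized posterior weight is prior × product of the finding likelihoods:
  Braard infection: 0.17 × 0.84 × 0.89 = 0.12709
  Zeren infection: 0.42 × 0.26 × 0.94 = 0.10265
  Mirol disorder: 0.30 × 0.38 × 0.55 = 0.0627
  Polec: 0.11 × 0.07 × 0.25 = 0.001925
Marginal likelihood of the evidence = 0.29437.
P(Braard infection | evidence) = 0.12709 / 0.29437 ≈ 0.432.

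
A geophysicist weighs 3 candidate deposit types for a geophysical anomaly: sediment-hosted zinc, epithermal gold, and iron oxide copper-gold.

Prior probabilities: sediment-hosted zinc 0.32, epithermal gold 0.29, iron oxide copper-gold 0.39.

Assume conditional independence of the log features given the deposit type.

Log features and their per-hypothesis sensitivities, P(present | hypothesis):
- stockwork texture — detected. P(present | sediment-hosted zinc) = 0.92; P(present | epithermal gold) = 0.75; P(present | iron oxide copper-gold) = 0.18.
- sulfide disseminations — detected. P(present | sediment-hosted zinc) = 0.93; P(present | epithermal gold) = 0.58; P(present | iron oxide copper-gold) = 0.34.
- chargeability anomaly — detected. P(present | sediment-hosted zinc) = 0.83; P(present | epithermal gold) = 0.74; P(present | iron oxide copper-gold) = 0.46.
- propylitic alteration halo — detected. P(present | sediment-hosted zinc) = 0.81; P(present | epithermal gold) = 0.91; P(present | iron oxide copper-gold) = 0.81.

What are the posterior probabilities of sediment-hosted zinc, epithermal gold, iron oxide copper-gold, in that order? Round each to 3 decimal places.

0.662, 0.306, 0.032

By Bayes' rule with conditional independence, the unnormalized weight for each hypothesis is prior × ∏ likelihoods:
  sediment-hosted zinc: 0.32 × 0.92 × 0.93 × 0.83 × 0.81 = 0.18407
  epithermal gold: 0.29 × 0.75 × 0.58 × 0.74 × 0.91 = 0.084949
  iron oxide copper-gold: 0.39 × 0.18 × 0.34 × 0.46 × 0.81 = 0.0088932
Normalizing constant Z = 0.18407 + 0.084949 + 0.0088932 = 0.27791.
P(sediment-hosted zinc | evidence) = 0.18407 / 0.27791 ≈ 0.662
P(epithermal gold | evidence) = 0.084949 / 0.27791 ≈ 0.306
P(iron oxide copper-gold | evidence) = 0.0088932 / 0.27791 ≈ 0.032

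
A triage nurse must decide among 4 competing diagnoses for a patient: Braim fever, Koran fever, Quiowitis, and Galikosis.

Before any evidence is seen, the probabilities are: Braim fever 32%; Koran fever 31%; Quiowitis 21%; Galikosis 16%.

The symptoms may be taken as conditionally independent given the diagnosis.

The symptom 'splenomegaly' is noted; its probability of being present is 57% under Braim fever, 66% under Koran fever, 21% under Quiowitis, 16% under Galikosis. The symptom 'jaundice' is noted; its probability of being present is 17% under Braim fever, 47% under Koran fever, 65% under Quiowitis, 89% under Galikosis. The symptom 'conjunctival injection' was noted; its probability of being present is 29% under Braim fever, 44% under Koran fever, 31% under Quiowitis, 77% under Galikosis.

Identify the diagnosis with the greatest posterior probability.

Koran fever

By Bayes' rule with conditional independence, the unnormalized weight for each hypothesis is prior × ∏ likelihoods:
  Braim fever: 0.32 × 0.57 × 0.17 × 0.29 = 0.0089923
  Koran fever: 0.31 × 0.66 × 0.47 × 0.44 = 0.042311
  Quiowitis: 0.21 × 0.21 × 0.65 × 0.31 = 0.0088861
  Galikosis: 0.16 × 0.16 × 0.89 × 0.77 = 0.017544
Marginal likelihood of the evidence = 0.077733.
P(Braim fever | evidence) ≈ 0.0089923 / 0.077733 ≈ 0.116
P(Koran fever | evidence) ≈ 0.042311 / 0.077733 ≈ 0.544
P(Quiowitis | evidence) ≈ 0.0088861 / 0.077733 ≈ 0.114
P(Galikosis | evidence) ≈ 0.017544 / 0.077733 ≈ 0.226
The largest is 0.544, so Koran fever is most probable.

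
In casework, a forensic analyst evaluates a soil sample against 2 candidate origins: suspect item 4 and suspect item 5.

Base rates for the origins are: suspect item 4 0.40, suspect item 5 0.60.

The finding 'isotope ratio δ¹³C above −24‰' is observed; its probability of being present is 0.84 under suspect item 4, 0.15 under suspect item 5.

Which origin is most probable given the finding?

suspect item 4

Multiply each prior by the likelihood of the finding:
  suspect item 4: 0.40 × 0.84 = 0.336
  suspect item 5: 0.60 × 0.15 = 0.09
Normalizing constant Z = 0.336 + 0.09 = 0.426.
P(suspect item 4 | evidence) ≈ 0.336 / 0.426 ≈ 0.789
P(suspect item 5 | evidence) ≈ 0.09 / 0.426 ≈ 0.211
The largest is 0.789, so suspect item 4 is most probable.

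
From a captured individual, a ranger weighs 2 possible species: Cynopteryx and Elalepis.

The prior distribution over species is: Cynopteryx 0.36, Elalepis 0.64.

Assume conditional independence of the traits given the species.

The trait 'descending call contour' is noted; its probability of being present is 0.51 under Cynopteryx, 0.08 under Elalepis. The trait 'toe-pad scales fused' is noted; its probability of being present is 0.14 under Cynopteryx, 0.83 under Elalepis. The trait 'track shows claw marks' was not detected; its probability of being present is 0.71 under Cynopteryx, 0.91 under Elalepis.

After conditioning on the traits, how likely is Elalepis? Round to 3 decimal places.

0.339

Multiply each prior by the joint likelihood of the trait pattern (using 1 − P(present | H) for each absent trait):
  Cynopteryx: 0.36 × 0.51 × 0.14 × (1 − 0.71) = 0.0074542
  Elalepis: 0.64 × 0.08 × 0.83 × (1 − 0.91) = 0.0038246
Marginal likelihood of the evidence = 0.011279.
P(Elalepis | evidence) = 0.0038246 / 0.011279 ≈ 0.339.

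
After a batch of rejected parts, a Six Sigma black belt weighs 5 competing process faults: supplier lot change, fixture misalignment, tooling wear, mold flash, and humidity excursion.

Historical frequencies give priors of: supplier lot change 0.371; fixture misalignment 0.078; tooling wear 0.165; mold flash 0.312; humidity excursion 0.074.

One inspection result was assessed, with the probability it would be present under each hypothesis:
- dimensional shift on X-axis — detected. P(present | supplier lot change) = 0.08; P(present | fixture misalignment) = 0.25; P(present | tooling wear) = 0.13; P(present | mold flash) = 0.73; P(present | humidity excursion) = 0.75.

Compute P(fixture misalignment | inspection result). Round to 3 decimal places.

0.055

For each hypothesis, the unnormalized posterior weight is prior × likelihood:
  supplier lot change: 0.371 × 0.08 = 0.02968
  fixture misalignment: 0.078 × 0.25 = 0.0195
  tooling wear: 0.165 × 0.13 = 0.02145
  mold flash: 0.312 × 0.73 = 0.22776
  humidity excursion: 0.074 × 0.75 = 0.0555
Normalizing constant Z = 0.02968 + 0.0195 + 0.02145 + 0.22776 + 0.0555 = 0.35389.
P(fixture misalignment | evidence) = 0.0195 / 0.35389 ≈ 0.055.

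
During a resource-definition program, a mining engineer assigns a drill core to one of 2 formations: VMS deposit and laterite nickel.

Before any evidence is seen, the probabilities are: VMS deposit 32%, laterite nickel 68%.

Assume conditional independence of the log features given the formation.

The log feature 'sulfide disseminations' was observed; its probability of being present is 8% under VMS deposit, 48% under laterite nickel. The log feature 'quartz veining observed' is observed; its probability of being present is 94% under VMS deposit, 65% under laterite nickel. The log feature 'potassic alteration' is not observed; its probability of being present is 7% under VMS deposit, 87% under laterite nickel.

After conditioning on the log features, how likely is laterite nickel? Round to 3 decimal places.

0.552

Multiply each prior by the joint likelihood of the log feature pattern (using 1 − P(present | H) for each absent log feature):
  VMS deposit: 0.320 × 0.08 × 0.94 × (1 − 0.07) = 0.02238
  laterite nickel: 0.680 × 0.48 × 0.65 × (1 − 0.87) = 0.027581
Marginal likelihood of the evidence = 0.04996.
P(laterite nickel | evidence) = 0.027581 / 0.04996 ≈ 0.552.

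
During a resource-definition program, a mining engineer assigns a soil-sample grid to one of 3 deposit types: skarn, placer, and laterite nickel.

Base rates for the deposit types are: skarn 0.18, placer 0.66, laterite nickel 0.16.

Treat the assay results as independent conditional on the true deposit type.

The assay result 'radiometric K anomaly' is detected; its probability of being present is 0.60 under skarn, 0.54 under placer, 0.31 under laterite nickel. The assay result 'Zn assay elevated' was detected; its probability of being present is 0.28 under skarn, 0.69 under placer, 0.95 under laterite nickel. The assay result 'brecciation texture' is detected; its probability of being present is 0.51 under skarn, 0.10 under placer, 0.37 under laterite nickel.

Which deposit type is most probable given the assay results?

For each hypothesis, the unnormalized posterior weight is prior × product of the assay result likelihoods:
  skarn: 0.18 × 0.60 × 0.28 × 0.51 = 0.015422
  placer: 0.66 × 0.54 × 0.69 × 0.10 = 0.024592
  laterite nickel: 0.16 × 0.31 × 0.95 × 0.37 = 0.017434
Marginal likelihood of the evidence = 0.057448.
P(skarn | evidence) ≈ 0.015422 / 0.057448 ≈ 0.268
P(placer | evidence) ≈ 0.024592 / 0.057448 ≈ 0.428
P(laterite nickel | evidence) ≈ 0.017434 / 0.057448 ≈ 0.303
The largest is 0.428, so placer is most probable.

placer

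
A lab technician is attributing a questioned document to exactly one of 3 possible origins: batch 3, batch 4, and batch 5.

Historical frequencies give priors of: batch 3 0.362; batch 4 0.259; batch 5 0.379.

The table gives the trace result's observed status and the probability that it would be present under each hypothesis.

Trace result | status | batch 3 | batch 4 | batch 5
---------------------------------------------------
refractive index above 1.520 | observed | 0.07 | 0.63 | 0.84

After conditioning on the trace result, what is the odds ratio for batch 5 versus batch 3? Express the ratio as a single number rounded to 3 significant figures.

12.6

Posterior odds equal prior odds times the likelihood ratio; only the two competing hypotheses matter.
  batch 5: 0.379 × 0.84 = 0.31836
  batch 3: 0.362 × 0.07 = 0.02534
Odds(batch 5 : batch 3) = 0.31836 / 0.02534 ≈ 12.6.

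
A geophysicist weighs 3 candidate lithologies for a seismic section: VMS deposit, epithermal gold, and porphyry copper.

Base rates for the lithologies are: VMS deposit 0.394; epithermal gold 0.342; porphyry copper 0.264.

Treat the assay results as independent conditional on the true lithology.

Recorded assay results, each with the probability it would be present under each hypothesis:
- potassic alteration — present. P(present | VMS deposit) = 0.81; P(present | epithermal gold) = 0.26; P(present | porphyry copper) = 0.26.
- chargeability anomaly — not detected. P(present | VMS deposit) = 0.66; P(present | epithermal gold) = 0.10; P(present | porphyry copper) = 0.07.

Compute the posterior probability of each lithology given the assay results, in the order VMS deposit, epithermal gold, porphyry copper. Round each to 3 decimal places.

For each hypothesis, the unnormalized posterior weight is prior × product of the assay result likelihoods (using 1 − P(present | H) for each absent assay result):
  VMS deposit: 0.394 × 0.81 × (1 − 0.66) = 0.10851
  epithermal gold: 0.342 × 0.26 × (1 − 0.10) = 0.080028
  porphyry copper: 0.264 × 0.26 × (1 − 0.07) = 0.063835
Marginal likelihood of the evidence = 0.25237.
P(VMS deposit | evidence) = 0.10851 / 0.25237 ≈ 0.430
P(epithermal gold | evidence) = 0.080028 / 0.25237 ≈ 0.317
P(porphyry copper | evidence) = 0.063835 / 0.25237 ≈ 0.253

0.430, 0.317, 0.253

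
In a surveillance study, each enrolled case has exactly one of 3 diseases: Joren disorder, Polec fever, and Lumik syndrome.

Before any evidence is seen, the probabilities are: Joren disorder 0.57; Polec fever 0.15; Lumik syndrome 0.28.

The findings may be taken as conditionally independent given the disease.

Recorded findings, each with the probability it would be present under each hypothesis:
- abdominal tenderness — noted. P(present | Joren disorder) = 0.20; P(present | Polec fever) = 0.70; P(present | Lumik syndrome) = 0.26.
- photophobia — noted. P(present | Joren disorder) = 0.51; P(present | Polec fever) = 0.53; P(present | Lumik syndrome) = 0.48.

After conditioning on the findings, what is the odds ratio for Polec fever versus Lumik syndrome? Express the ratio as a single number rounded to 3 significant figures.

1.59

The normalizing constant cancels in an odds ratio, so compute prior × likelihood for the two hypotheses only:
  Polec fever: 0.15 × 0.70 × 0.53 = 0.05565
  Lumik syndrome: 0.28 × 0.26 × 0.48 = 0.034944
Odds(Polec fever : Lumik syndrome) = 0.05565 / 0.034944 ≈ 1.59.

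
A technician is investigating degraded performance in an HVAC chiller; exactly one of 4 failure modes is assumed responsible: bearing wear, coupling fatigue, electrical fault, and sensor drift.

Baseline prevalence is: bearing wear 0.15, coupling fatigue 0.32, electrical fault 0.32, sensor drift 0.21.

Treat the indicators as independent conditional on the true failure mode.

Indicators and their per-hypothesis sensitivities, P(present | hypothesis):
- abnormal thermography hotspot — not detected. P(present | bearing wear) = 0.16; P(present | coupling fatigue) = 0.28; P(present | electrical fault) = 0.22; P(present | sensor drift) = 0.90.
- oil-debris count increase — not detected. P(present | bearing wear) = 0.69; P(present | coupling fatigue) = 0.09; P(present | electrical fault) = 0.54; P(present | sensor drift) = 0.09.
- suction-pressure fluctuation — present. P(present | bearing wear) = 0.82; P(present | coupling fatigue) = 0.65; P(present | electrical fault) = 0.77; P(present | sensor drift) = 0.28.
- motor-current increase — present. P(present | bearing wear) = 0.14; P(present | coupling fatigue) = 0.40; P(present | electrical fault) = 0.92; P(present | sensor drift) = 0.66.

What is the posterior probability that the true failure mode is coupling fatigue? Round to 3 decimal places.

Multiply each prior by the joint likelihood of the indicator pattern (using 1 − P(present | H) for each absent indicator):
  bearing wear: 0.15 × (1 − 0.16) × (1 − 0.69) × 0.82 × 0.14 = 0.0044841
  coupling fatigue: 0.32 × (1 − 0.28) × (1 − 0.09) × 0.65 × 0.40 = 0.054513
  electrical fault: 0.32 × (1 − 0.22) × (1 − 0.54) × 0.77 × 0.92 = 0.081336
  sensor drift: 0.21 × (1 − 0.90) × (1 − 0.09) × 0.28 × 0.66 = 0.0035315
Normalizing constant Z = 0.0044841 + 0.054513 + 0.081336 + 0.0035315 = 0.14386.
P(coupling fatigue | evidence) = 0.054513 / 0.14386 ≈ 0.379.

0.379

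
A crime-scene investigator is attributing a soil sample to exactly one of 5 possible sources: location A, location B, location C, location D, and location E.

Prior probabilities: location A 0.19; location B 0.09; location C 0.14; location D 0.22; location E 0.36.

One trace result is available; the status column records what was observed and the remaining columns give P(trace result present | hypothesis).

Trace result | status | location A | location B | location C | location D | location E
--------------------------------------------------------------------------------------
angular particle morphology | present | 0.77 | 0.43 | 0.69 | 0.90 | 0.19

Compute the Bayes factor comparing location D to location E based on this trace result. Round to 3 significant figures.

4.74

Likelihood of this trace result under each hypothesis:
  location D: 0.9
  location E: 0.19
Bayes factor = 0.9 / 0.19 ≈ 4.74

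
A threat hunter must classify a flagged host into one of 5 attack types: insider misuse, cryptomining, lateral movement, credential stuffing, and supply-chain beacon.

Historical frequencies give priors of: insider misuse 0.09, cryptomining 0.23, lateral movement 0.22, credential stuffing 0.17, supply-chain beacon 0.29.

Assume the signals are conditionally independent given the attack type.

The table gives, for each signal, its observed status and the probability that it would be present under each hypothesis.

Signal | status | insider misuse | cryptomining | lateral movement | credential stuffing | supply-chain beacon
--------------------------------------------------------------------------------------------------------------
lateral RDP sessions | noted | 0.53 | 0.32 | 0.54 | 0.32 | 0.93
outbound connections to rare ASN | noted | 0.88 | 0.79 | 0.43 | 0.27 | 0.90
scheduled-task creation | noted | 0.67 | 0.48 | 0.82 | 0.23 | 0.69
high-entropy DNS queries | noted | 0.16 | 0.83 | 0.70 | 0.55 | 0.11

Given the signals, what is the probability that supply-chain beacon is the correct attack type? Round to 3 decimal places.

For each hypothesis, the unnormalized posterior weight is prior × product of the signal likelihoods:
  insider misuse: 0.09 × 0.53 × 0.88 × 0.67 × 0.16 = 0.0044998
  cryptomining: 0.23 × 0.32 × 0.79 × 0.48 × 0.83 = 0.023165
  lateral movement: 0.22 × 0.54 × 0.43 × 0.82 × 0.70 = 0.029322
  credential stuffing: 0.17 × 0.32 × 0.27 × 0.23 × 0.55 = 0.001858
  supply-chain beacon: 0.29 × 0.93 × 0.90 × 0.69 × 0.11 = 0.018423
The unnormalized weights sum to 0.077268.
P(supply-chain beacon | evidence) = 0.018423 / 0.077268 ≈ 0.238.

0.238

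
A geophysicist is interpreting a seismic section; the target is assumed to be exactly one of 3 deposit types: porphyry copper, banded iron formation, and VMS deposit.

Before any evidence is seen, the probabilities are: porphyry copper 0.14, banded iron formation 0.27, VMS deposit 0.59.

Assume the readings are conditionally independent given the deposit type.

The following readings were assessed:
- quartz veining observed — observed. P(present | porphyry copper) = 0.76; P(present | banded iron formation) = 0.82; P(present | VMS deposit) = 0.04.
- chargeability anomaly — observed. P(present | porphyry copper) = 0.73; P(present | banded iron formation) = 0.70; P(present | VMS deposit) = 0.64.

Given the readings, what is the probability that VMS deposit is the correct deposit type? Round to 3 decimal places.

0.061

Multiply each prior by the joint likelihood of the reading pattern:
  porphyry copper: 0.14 × 0.76 × 0.73 = 0.077672
  banded iron formation: 0.27 × 0.82 × 0.70 = 0.15498
  VMS deposit: 0.59 × 0.04 × 0.64 = 0.015104
Marginal likelihood of the evidence = 0.24776.
P(VMS deposit | evidence) = 0.015104 / 0.24776 ≈ 0.061.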